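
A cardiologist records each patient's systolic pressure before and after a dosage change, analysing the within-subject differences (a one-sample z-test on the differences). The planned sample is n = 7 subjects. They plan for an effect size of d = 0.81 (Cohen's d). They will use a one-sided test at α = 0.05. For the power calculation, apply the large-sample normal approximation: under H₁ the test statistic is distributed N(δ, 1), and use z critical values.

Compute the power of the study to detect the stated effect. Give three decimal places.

Power ≈ 0.691

Noncentrality parameter: δ = d·√n = 0.81 × √7 = 2.1431
Critical value for a one-sided test at α = 0.05: z_α = 1.645.
Power = P(Z > 1.645 − δ) = Φ(0.498) = 0.6908.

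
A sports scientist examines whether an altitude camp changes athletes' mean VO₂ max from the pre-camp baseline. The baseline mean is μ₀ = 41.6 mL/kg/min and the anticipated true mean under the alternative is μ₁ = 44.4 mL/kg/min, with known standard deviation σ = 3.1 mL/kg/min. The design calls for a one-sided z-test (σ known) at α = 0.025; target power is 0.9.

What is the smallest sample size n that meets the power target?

Standardized effect: d = |μ₁ − μ₀| / σ = |44.4 − 41.6| / 3.1 = 0.9032
Set Φ(δ − 1.960) = 0.9; then δ − 1.960 = Φ⁻¹(0.9) = 1.282, giving δ = 3.242.
δ = d·√n ⇒ n = (δ/d)² = (3.242 / 0.9032)² = 12.88.
Rounding up, n = 13.

n = 13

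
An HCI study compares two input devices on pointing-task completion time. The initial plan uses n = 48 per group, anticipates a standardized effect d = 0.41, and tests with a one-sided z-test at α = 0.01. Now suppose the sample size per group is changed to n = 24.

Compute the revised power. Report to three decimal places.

With n = 24 per group: δ = d·√(n/2) = 0.41 × √(24/2) = 1.4203. Critical value z_{0.01} = 2.326.
Revised power = P(Z > 2.326 − δ) = Φ(-0.906) = 0.1825.

Power ≈ 0.182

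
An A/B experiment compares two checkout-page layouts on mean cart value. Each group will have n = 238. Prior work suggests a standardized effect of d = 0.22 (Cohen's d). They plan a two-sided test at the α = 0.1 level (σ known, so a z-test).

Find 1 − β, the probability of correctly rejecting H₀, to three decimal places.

Noncentrality parameter: δ = d·√(n/2) = 0.22 × √(238/2) = 2.3999
Two-sided α = 0.1 → critical value z_{0.05} = 1.645.
Power = Φ(δ − 1.645) + Φ(−δ − 1.645) = Φ(0.755) + Φ(-4.045) = 0.7749 + 0.0000 = 0.7749.

Power ≈ 0.775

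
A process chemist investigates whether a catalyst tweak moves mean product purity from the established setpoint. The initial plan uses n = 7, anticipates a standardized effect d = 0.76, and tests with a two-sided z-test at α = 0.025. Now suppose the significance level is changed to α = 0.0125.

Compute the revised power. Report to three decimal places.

δ = d·√n = 0.76 × √7 = 2.0108 (unchanged). New critical value: z_{0.0063} = 2.498.
Revised power = Φ(δ − 2.498) + Φ(−δ − 2.498) = Φ(-0.487) + Φ(-4.508) = 0.3132 + 0.0000 = 0.3132.

Power ≈ 0.313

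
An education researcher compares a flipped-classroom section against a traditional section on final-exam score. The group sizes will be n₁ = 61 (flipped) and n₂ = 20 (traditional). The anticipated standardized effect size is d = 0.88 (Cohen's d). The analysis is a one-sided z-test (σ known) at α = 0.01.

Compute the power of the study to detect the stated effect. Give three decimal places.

Noncentrality parameter: δ = d / √(1/n₁ + 1/n₂) = 0.88 / √(1/61 + 1/20) = 3.4152
One-sided α = 0.01 → critical value z_{0.01} = 2.326.
Power = Φ(δ − 2.326) = Φ(1.089) = 0.8619.

Power ≈ 0.862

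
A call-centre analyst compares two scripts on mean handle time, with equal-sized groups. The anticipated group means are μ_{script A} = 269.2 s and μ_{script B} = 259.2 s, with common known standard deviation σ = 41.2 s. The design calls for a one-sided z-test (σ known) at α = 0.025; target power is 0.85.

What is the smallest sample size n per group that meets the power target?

Standardized effect: d = |μ_{script A} − μ_{script B}| / σ = |269.2 − 259.2| / 41.2 = 0.2427
Set Φ(δ − 1.960) = 0.85; then δ − 1.960 = Φ⁻¹(0.85) = 1.036, giving δ = 2.996.
δ = d·√(n/2) ⇒ n = 2(δ/d)² = 2 × (2.996 / 0.2427)² = 304.81.
Round up to the next whole unit.

n = 305 per group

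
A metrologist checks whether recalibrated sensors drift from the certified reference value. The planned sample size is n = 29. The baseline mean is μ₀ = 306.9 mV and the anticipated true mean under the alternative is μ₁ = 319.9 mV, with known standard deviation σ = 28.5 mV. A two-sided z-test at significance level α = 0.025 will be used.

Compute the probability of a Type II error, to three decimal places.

β ≈ 0.415

Standardized effect: d = |μ₁ − μ₀| / σ = |319.9 − 306.9| / 28.5 = 0.4561
Noncentrality parameter: λ = d·√n = 0.4561 × √29 = 2.4564
Two-sided α = 0.025 → critical value z_{0.0125} = 2.241.
Power = Φ(λ − 2.241) + Φ(−λ − 2.241) = Φ(0.215) + Φ(-4.698) = 0.5851 + 0.0000 = 0.5851.
Type II error: β = 1 − power = 1 − 0.5851 = 0.4149.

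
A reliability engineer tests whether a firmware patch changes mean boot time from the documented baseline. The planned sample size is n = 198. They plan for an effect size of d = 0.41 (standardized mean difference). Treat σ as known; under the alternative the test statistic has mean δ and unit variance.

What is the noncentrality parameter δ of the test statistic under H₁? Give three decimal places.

The noncentrality parameter scales effect size by the design's sample-size factor: δ = d·√n = 0.41 × √198 = 5.7692

δ ≈ 5.769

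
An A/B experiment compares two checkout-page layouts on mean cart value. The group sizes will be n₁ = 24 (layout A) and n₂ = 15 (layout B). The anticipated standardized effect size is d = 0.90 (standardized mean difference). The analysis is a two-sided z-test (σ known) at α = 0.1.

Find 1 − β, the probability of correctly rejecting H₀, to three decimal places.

Power ≈ 0.862

Noncentrality parameter: δ = d / √(1/n₁ + 1/n₂) = 0.90 / √(1/24 + 1/15) = 2.7344
Critical value for a two-sided test at α = 0.1: z_{α/2} = 1.645.
Power = Φ(δ − 1.645) + Φ(−δ − 1.645) = Φ(1.090) + Φ(-4.379) = 0.8620 + 0.0000 = 0.8620.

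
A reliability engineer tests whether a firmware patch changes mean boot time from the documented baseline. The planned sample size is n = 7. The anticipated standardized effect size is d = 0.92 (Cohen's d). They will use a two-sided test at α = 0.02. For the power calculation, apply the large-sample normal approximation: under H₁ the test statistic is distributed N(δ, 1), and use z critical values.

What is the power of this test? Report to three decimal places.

Noncentrality parameter: δ = d·√n = 0.92 × √7 = 2.4341
Critical value for a two-sided test at α = 0.02: z_{α/2} = 2.326.
Power = Φ(δ − 2.326) + Φ(−δ − 2.326) = Φ(0.108) + Φ(-4.760) = 0.5429 + 0.0000 = 0.5429.

Power ≈ 0.543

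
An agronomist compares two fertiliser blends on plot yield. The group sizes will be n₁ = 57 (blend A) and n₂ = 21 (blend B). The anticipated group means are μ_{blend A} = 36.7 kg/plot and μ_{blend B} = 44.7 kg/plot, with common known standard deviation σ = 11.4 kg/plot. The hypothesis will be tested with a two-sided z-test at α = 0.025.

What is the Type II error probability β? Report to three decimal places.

Standardized effect: d = |μ_{blend A} − μ_{blend B}| / σ = |36.7 − 44.7| / 11.4 = 0.7018
Noncentrality parameter: δ = d / √(1/n₁ + 1/n₂) = 0.7018 / √(1/57 + 1/21) = 2.7491
Two-sided α = 0.025 → critical value z_{0.0125} = 2.241.
Power = Φ(δ − 2.241) + Φ(−δ − 2.241) = Φ(0.508) + Φ(-4.990) = 0.6942 + 0.0000 = 0.6942.
Type II error: β = 1 − power = 1 − 0.6942 = 0.3058.

β ≈ 0.306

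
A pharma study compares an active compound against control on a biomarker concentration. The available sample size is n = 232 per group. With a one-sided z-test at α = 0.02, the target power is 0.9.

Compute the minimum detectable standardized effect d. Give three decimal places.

Required noncentrality: δ = z_{0.02} + z_{0.10} = 2.054 + 1.282 = 3.335.
δ = d·√(n/2) ⇒ d = δ/√(n/2) = 3.335/√(232/2) = 0.3097.

d ≈ 0.310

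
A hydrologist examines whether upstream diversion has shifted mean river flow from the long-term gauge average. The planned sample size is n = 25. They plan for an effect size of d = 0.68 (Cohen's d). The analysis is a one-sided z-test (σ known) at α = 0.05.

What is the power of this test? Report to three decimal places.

Power ≈ 0.960

Noncentrality parameter: δ = d·√n = 0.68 × √25 = 3.4000
Critical value for a one-sided test at α = 0.05: z_α = 1.645.
Power = Φ(δ − 1.645) = Φ(1.755) = 0.9604.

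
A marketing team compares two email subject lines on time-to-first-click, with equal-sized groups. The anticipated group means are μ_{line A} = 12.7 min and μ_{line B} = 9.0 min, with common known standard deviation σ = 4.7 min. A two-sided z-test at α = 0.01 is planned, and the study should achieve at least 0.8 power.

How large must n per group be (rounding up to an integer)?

Standardized effect: d = |μ_{line A} − μ_{line B}| / σ = |12.7 − 9.0| / 4.7 = 0.7872
For power 0.8 need Φ(δ − z_{0.005}) = 0.8, so δ = z_{0.005} + z_{0.20} = 2.576 + 0.842 = 3.417.
(The Φ(−δ − z_{α/2}) term is vanishingly small for δ > 0 and is dropped in the standard sample-size formula.)
δ = d·√(n/2) ⇒ n = 2(δ/d)² = 2 × (3.417 / 0.7872)² = 37.69.
Round up to the next whole unit.

n = 38 per group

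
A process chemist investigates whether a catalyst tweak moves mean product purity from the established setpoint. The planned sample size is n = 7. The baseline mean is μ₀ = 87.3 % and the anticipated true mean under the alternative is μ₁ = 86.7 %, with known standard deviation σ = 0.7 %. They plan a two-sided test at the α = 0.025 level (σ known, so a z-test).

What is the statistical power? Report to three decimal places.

Standardized effect: d = |μ₁ − μ₀| / σ = |86.7 − 87.3| / 0.7 = 0.8571
Noncentrality parameter: δ = d·√n = 0.8571 × √7 = 2.2678
Two-sided α = 0.025 → critical value z_{0.0125} = 2.241.
Power = Φ(δ − 2.241) + Φ(−δ − 2.241) = Φ(0.026) + Φ(-4.509) = 0.5105 + 0.0000 = 0.5105.

Power ≈ 0.511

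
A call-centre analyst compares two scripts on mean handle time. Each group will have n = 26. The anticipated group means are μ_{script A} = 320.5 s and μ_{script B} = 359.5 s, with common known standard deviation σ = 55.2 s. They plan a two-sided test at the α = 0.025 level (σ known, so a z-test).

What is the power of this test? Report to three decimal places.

Standardized effect: d = |μ_{script A} − μ_{script B}| / σ = |320.5 − 359.5| / 55.2 = 0.7065
Noncentrality parameter: δ = d·√(n/2) = 0.7065 × √(26/2) = 2.5474
Two-sided α = 0.025 → critical value z_{0.0125} = 2.241.
Power = Φ(δ − 2.241) + Φ(−δ − 2.241) = Φ(0.306) + Φ(-4.789) = 0.6202 + 0.0000 = 0.6202.

Power ≈ 0.620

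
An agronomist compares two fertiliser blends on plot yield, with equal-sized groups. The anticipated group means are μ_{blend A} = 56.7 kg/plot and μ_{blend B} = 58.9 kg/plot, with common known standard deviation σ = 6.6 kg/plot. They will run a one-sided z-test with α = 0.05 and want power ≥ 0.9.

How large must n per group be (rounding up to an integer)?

n = 155 per group

Standardized effect: d = |μ_{blend A} − μ_{blend B}| / σ = |56.7 − 58.9| / 6.6 = 0.3333
Set Φ(δ − 1.645) = 0.9; then δ − 1.645 = Φ⁻¹(0.9) = 1.282, giving δ = 2.926.
δ = d·√(n/2) ⇒ n = 2(δ/d)² = 2 × (2.926 / 0.3333)² = 154.15.
Rounding up, n = 155 per group.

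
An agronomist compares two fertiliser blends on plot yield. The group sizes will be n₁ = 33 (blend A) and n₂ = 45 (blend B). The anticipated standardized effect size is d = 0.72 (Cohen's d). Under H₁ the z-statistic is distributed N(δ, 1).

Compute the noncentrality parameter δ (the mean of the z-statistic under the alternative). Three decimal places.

δ = d / √(1/n₁ + 1/n₂) = 0.72 / √(1/33 + 1/45) = 3.1416

δ ≈ 3.142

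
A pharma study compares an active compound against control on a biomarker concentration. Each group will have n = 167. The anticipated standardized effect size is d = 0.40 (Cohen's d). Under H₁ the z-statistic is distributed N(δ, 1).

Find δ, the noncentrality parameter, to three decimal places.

δ ≈ 3.655

δ = d·√(n/2) = 0.40 × √(167/2) = 3.6551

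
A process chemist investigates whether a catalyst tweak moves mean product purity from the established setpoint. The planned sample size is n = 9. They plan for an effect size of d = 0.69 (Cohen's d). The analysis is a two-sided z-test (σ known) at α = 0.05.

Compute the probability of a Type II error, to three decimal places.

Noncentrality parameter: δ = d·√n = 0.69 × √9 = 2.0700
Critical value for a two-sided test at α = 0.05: z_{α/2} = 1.960.
Power = Φ(δ − 1.960) + Φ(−δ − 1.960) = Φ(0.110) + Φ(-4.030) = 0.5438 + 0.0000 = 0.5438.
Type II error: β = 1 − power = 1 − 0.5438 = 0.4562.

β ≈ 0.456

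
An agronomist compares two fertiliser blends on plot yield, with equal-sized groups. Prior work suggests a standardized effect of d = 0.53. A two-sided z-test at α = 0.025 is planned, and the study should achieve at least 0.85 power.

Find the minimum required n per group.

For power 0.85 need Φ(δ − z_{0.0125}) = 0.85, so δ = z_{0.0125} + z_{0.15} = 2.241 + 1.036 = 3.278.
(For δ > 0 the lower-tail rejection region contributes negligibly to power, so the one-term inversion is standard.)
δ = d·√(n/2) ⇒ n = 2(δ/d)² = 2 × (3.278 / 0.53)² = 76.50.
Round up to the next whole unit.

n = 77 per group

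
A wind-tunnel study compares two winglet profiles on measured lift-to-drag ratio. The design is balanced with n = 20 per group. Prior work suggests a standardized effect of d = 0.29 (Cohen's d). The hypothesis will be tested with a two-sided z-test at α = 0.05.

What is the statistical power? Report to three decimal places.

Noncentrality parameter: δ = d·√(n/2) = 0.29 × √(20/2) = 0.9171
Critical value for a two-sided test at α = 0.05: z_{α/2} = 1.960.
Power = Φ(δ − 1.960) + Φ(−δ − 1.960) = Φ(-1.043) + Φ(-2.877) = 0.1485 + 0.0020 = 0.1505.

Power ≈ 0.151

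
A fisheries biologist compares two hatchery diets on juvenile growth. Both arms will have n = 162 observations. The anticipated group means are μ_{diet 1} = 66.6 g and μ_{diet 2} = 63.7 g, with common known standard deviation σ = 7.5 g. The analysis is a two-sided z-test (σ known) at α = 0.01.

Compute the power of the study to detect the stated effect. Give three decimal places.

Power ≈ 0.817

Standardized effect: d = |μ_{diet 1} − μ_{diet 2}| / σ = |66.6 − 63.7| / 7.5 = 0.3867
Noncentrality parameter: δ = d·√(n/2) = 0.3867 × √(162/2) = 3.4800
Critical value for a two-sided test at α = 0.01: z_{α/2} = 2.576.
Power = Φ(δ − 2.576) + Φ(−δ − 2.576) = Φ(0.904) + Φ(-6.056) = 0.8170 + 0.0000 = 0.8170.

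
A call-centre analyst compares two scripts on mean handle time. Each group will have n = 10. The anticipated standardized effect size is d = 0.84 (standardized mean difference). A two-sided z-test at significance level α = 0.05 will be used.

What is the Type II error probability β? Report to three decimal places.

Noncentrality parameter: δ = d·√(n/2) = 0.84 × √(10/2) = 1.8783
Critical value for a two-sided test at α = 0.05: z_{α/2} = 1.960.
Power = Φ(δ − 1.960) + Φ(−δ − 1.960) = Φ(-0.082) + Φ(-3.838) = 0.4675 + 0.0001 = 0.4675.
Type II error: β = 1 − power = 1 − 0.4675 = 0.5325.

β ≈ 0.532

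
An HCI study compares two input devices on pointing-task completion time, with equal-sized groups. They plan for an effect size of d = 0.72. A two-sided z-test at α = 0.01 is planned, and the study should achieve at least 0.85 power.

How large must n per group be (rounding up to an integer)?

n = 51 per group

Set Φ(δ − 2.576) = 0.85; then δ − 2.576 = Φ⁻¹(0.85) = 1.036, giving δ = 3.612.
(The Φ(−δ − z_{α/2}) term is vanishingly small for δ > 0 and is dropped in the standard sample-size formula.)
δ = d·√(n/2) ⇒ n = 2(δ/d)² = 2 × (3.612 / 0.72)² = 50.34.
Round up to the next whole unit.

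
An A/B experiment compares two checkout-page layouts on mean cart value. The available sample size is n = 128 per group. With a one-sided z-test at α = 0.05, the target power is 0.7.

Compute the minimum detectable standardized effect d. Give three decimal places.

Required noncentrality: δ = z_{0.05} + z_{0.30} = 1.645 + 0.524 = 2.169.
δ = d·√(n/2) ⇒ d = δ/√(n/2) = 2.169/√(128/2) = 0.2712.

d ≈ 0.271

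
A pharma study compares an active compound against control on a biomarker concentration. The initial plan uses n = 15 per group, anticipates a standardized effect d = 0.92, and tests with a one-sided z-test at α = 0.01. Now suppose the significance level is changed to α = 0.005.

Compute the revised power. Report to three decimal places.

δ = d·√(n/2) = 0.92 × √(15/2) = 2.5195 (unchanged). New critical value: z_{0.005} = 2.576.
Revised power = P(Z > 2.576 − δ) = Φ(-0.056) = 0.4775.

Power ≈ 0.478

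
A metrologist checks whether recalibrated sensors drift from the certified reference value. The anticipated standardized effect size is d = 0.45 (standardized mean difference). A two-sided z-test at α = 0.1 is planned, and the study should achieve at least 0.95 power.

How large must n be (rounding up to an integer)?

n = 54

For power 0.95 need Φ(δ − z_{0.05}) = 0.95, so δ = z_{0.05} + z_{0.05} = 1.645 + 1.645 = 3.290.
(For δ > 0 the lower-tail rejection region contributes negligibly to power, so the one-term inversion is standard.)
δ = d·√n ⇒ n = (δ/d)² = (3.290 / 0.45)² = 53.44.
Round up to the next whole unit.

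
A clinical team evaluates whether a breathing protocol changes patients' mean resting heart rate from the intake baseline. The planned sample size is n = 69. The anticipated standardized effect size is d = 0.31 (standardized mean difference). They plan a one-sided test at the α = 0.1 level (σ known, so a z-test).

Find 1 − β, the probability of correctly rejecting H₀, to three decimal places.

Power ≈ 0.902

Noncentrality parameter: δ = d·√n = 0.31 × √69 = 2.5751
One-sided α = 0.1 → critical value z_{0.1} = 1.282.
Power = P(Z > 1.282 − δ) = Φ(1.294) = 0.9021.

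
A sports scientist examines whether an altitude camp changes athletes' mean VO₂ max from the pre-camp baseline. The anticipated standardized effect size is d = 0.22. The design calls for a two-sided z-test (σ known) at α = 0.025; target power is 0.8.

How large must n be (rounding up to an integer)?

For power 0.8 need Φ(δ − z_{0.0125}) = 0.8, so δ = z_{0.0125} + z_{0.20} = 2.241 + 0.842 = 3.083.
(For δ > 0 the lower-tail rejection region contributes negligibly to power, so the one-term inversion is standard.)
δ = d·√n ⇒ n = (δ/d)² = (3.083 / 0.22)² = 196.39.
Rounding up, n = 197.

n = 197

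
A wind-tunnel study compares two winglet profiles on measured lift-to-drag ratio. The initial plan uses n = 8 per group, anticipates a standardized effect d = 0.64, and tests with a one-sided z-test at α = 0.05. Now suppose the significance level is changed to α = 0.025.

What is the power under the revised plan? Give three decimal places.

Power ≈ 0.248

δ = d·√(n/2) = 0.64 × √(8/2) = 1.2800 (unchanged). New critical value: z_{0.025} = 1.960.
Revised power = P(Z > 1.960 − δ) = Φ(-0.680) = 0.2483.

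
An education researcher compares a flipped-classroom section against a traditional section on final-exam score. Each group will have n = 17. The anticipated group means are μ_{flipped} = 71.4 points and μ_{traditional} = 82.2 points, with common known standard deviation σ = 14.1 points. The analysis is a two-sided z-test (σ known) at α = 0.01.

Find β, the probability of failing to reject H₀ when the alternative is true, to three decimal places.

β ≈ 0.634

Standardized effect: d = |μ_{flipped} − μ_{traditional}| / σ = |71.4 − 82.2| / 14.1 = 0.7660
Noncentrality parameter: λ = d·√(n/2) = 0.7660 × √(17/2) = 2.2331
Critical value for a two-sided test at α = 0.01: z_{α/2} = 2.576.
Power = Φ(λ − 2.576) + Φ(−λ − 2.576) = Φ(-0.343) + Φ(-4.809) = 0.3659 + 0.0000 = 0.3659.
Type II error: β = 1 − power = 1 − 0.3659 = 0.6341.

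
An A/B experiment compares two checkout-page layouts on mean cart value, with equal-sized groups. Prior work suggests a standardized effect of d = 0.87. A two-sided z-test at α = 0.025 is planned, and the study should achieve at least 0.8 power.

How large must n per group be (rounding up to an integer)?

For power 0.8 need Φ(δ − z_{0.0125}) = 0.8, so δ = z_{0.0125} + z_{0.20} = 2.241 + 0.842 = 3.083.
(The Φ(−δ − z_{α/2}) term is vanishingly small for δ > 0 and is dropped in the standard sample-size formula.)
δ = d·√(n/2) ⇒ n = 2(δ/d)² = 2 × (3.083 / 0.87)² = 25.12.
Round up to the next whole unit.

n = 26 per group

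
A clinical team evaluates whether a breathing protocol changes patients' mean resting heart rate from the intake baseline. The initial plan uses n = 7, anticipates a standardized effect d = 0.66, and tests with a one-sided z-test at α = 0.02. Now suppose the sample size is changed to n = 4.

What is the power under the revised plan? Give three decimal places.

Power ≈ 0.232

With n = 4: δ = d·√n = 0.66 × √4 = 1.3200. Critical value z_{0.02} = 2.054.
Revised power = Φ(δ − 2.054) = Φ(-0.734) = 0.2316.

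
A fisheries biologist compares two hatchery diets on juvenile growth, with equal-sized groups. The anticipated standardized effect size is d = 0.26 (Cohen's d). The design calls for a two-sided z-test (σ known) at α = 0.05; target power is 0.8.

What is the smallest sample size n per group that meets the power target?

Set Φ(δ − 1.960) = 0.8; then δ − 1.960 = Φ⁻¹(0.8) = 0.842, giving δ = 2.802.
(For δ > 0 the lower-tail rejection region contributes negligibly to power, so the one-term inversion is standard.)
δ = d·√(n/2) ⇒ n = 2(δ/d)² = 2 × (2.802 / 0.26)² = 232.22.
Rounding up, n = 233 per group.

n = 233 per group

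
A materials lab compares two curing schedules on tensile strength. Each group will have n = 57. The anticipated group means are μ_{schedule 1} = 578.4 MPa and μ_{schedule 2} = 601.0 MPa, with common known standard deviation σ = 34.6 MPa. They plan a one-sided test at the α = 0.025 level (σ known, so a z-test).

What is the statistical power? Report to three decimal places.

Power ≈ 0.937

Standardized effect: d = |μ_{schedule 1} − μ_{schedule 2}| / σ = |578.4 − 601.0| / 34.6 = 0.6532
Noncentrality parameter: δ = d·√(n/2) = 0.6532 × √(57/2) = 3.4870
One-sided α = 0.025 → critical value z_{0.025} = 1.960.
Power = Φ(δ − 1.960) = Φ(1.527) = 0.9366.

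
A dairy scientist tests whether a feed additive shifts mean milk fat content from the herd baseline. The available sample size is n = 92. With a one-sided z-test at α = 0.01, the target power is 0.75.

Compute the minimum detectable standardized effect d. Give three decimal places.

d ≈ 0.313

Required noncentrality: δ = z_{0.01} + z_{0.25} = 2.326 + 0.674 = 3.001.
δ = d·√n ⇒ d = δ/√n = 3.001/√92 = 0.3129.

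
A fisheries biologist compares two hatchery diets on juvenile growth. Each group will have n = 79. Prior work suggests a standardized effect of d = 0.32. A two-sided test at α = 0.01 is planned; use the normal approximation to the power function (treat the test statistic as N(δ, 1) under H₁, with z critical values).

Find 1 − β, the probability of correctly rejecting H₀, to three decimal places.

Power ≈ 0.286

Noncentrality parameter: δ = d·√(n/2) = 0.32 × √(79/2) = 2.0112
Two-sided α = 0.01 → critical value z_{0.005} = 2.576.
Power = Φ(δ − 2.576) + Φ(−δ − 2.576) = Φ(-0.565) + Φ(-4.587) = 0.2862 + 0.0000 = 0.2862.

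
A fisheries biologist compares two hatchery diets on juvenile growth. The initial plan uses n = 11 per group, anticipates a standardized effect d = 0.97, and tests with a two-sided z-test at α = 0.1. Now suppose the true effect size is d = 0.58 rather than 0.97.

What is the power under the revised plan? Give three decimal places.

With d = 0.58: δ = d·√(n/2) = 0.58 × √(11/2) = 1.3602. Critical value z_{0.05} = 1.645.
Revised power = Φ(δ − 1.645) + Φ(−δ − 1.645) = Φ(-0.285) + Φ(-3.005) = 0.3880 + 0.0013 = 0.3893.

Power ≈ 0.389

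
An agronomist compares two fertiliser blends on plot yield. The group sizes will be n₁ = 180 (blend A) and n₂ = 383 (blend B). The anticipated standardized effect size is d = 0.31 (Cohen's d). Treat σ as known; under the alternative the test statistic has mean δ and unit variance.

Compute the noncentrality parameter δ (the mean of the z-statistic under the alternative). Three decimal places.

δ ≈ 3.430

δ = d / √(1/n₁ + 1/n₂) = 0.31 / √(1/180 + 1/383) = 3.4304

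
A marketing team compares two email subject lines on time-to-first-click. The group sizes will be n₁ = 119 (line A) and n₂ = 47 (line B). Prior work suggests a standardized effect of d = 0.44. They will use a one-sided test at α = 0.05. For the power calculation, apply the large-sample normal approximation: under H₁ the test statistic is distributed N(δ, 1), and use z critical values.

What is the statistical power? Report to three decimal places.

Noncentrality parameter: δ = d / √(1/n₁ + 1/n₂) = 0.44 / √(1/119 + 1/47) = 2.5540
Critical value for a one-sided test at α = 0.05: z_α = 1.645.
Power = Φ(δ − 1.645) = Φ(0.909) = 0.8184.

Power ≈ 0.818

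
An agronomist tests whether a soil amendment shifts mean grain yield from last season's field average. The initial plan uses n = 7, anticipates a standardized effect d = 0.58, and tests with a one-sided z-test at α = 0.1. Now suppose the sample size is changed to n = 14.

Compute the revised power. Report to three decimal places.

Power ≈ 0.813

With n = 14: δ = d·√n = 0.58 × √14 = 2.1702. Critical value z_{0.1} = 1.282.
Revised power = Φ(δ − 1.282) = Φ(0.889) = 0.8129.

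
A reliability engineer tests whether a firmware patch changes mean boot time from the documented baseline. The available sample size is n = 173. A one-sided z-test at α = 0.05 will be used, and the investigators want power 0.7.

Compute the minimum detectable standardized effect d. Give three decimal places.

d ≈ 0.165

Need Φ(δ − 1.645) = 0.7, so δ = 1.645 + 0.524 = 2.169.
δ = d·√n ⇒ d = δ/√n = 2.169/√173 = 0.1649.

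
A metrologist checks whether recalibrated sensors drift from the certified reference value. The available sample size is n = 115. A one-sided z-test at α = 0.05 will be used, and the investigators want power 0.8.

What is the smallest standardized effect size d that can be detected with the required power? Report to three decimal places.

d ≈ 0.232

Required noncentrality: δ = z_{0.05} + z_{0.20} = 1.645 + 0.842 = 2.486.
δ = d·√n ⇒ d = δ/√n = 2.486/√115 = 0.2319.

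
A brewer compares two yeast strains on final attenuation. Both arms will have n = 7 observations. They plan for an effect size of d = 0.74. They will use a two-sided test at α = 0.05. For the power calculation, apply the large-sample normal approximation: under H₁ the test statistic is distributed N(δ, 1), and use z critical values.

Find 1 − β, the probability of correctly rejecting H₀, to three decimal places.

Power ≈ 0.283

Noncentrality parameter: δ = d·√(n/2) = 0.74 × √(7/2) = 1.3844
Two-sided α = 0.05 → critical value z_{0.025} = 1.960.
Power = Φ(δ − 1.960) + Φ(−δ − 1.960) = Φ(-0.576) + Φ(-3.344) = 0.2825 + 0.0004 = 0.2829.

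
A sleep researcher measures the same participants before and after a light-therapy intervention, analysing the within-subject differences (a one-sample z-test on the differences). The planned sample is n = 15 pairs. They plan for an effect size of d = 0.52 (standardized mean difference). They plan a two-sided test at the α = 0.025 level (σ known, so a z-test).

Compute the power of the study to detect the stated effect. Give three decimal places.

Noncentrality parameter: δ = d·√n = 0.52 × √15 = 2.0140
Two-sided α = 0.025 → critical value z_{0.0125} = 2.241.
Power = Φ(δ − 2.241) + Φ(−δ − 2.241) = Φ(-0.227) + Φ(-4.255) = 0.4100 + 0.0000 = 0.4100.

Power ≈ 0.410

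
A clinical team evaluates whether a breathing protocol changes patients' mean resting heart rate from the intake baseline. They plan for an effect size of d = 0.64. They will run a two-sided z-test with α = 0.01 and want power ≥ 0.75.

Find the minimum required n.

For power 0.75 need Φ(δ − z_{0.005}) = 0.75, so δ = z_{0.005} + z_{0.25} = 2.576 + 0.674 = 3.250.
(For δ > 0 the lower-tail rejection region contributes negligibly to power, so the one-term inversion is standard.)
δ = d·√n ⇒ n = (δ/d)² = (3.250 / 0.64)² = 25.79.
Rounding up, n = 26.

n = 26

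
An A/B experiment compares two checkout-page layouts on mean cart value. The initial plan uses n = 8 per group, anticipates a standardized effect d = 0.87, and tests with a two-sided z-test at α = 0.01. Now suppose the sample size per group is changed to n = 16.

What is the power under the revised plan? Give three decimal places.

Power ≈ 0.454

With n = 16 per group: δ = d·√(n/2) = 0.87 × √(16/2) = 2.4607. Critical value z_{0.005} = 2.576.
Revised power = Φ(δ − 2.576) + Φ(−δ − 2.576) = Φ(-0.115) + Φ(-5.037) = 0.4542 + 0.0000 = 0.4542.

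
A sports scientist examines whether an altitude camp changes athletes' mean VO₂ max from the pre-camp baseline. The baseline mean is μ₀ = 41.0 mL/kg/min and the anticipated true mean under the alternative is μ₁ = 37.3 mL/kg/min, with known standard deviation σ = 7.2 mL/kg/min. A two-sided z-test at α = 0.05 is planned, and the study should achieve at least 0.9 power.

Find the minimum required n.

Standardized effect: d = |μ₁ − μ₀| / σ = |37.3 − 41.0| / 7.2 = 0.5139
Set Φ(δ − 1.960) = 0.9; then δ − 1.960 = Φ⁻¹(0.9) = 1.282, giving δ = 3.242.
(For δ > 0 the lower-tail rejection region contributes negligibly to power, so the one-term inversion is standard.)
δ = d·√n ⇒ n = (δ/d)² = (3.242 / 0.5139)² = 39.79.
Round up to the next whole unit.

n = 40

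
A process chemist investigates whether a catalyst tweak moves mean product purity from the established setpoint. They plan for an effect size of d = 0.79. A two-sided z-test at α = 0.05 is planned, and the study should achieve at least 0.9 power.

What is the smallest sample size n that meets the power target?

For power 0.9 need Φ(δ − z_{0.025}) = 0.9, so δ = z_{0.025} + z_{0.10} = 1.960 + 1.282 = 3.242.
(For δ > 0 the lower-tail rejection region contributes negligibly to power, so the one-term inversion is standard.)
δ = d·√n ⇒ n = (δ/d)² = (3.242 / 0.79)² = 16.84.
Rounding up, n = 17.

n = 17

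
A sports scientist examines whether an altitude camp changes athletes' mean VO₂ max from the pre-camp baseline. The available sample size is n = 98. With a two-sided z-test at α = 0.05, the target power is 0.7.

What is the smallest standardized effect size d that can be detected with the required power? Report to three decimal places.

Required noncentrality: δ = z_{0.025} + z_{0.30} = 1.960 + 0.524 = 2.484.
(Lower-tail contribution to power is negligible for δ > 0.)
δ = d·√n ⇒ d = δ/√n = 2.484/√98 = 0.2510.

d ≈ 0.251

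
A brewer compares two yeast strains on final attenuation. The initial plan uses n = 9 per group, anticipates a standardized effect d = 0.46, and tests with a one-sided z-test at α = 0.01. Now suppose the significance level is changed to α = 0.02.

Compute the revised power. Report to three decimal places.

δ = d·√(n/2) = 0.46 × √(9/2) = 0.9758 (unchanged). New critical value: z_{0.02} = 2.054.
Revised power = Φ(δ − 2.054) = Φ(-1.078) = 0.1405.

Power ≈ 0.141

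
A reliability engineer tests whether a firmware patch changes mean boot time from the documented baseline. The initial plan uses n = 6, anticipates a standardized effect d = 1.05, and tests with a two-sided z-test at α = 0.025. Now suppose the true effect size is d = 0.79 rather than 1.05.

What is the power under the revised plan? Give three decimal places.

With d = 0.79: δ = d·√n = 0.79 × √6 = 1.9351. Critical value z_{0.0125} = 2.241.
Revised power = Φ(δ − 2.241) + Φ(−δ − 2.241) = Φ(-0.306) + Φ(-4.176) = 0.3797 + 0.0000 = 0.3797.

Power ≈ 0.380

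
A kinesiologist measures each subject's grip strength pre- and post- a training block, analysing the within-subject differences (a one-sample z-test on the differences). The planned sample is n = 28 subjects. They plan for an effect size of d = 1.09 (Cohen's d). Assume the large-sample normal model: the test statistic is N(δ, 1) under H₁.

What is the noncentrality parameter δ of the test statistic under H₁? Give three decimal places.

δ = d·√n = 1.09 × √28 = 5.7677

δ ≈ 5.768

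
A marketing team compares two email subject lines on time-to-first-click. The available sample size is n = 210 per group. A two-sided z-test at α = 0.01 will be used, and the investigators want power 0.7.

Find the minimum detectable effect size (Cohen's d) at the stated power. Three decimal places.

d ≈ 0.303

Required noncentrality: δ = z_{0.005} + z_{0.30} = 2.576 + 0.524 = 3.100.
(Lower-tail contribution to power is negligible for δ > 0.)
δ = d·√(n/2) ⇒ d = δ/√(n/2) = 3.100/√(210/2) = 0.3026.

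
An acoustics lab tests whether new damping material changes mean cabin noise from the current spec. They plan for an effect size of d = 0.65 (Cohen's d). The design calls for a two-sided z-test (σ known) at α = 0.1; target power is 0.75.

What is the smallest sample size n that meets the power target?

Set Φ(δ − 1.645) = 0.75; then δ − 1.645 = Φ⁻¹(0.75) = 0.674, giving δ = 2.319.
(The Φ(−δ − z_{α/2}) term is vanishingly small for δ > 0 and is dropped in the standard sample-size formula.)
δ = d·√n ⇒ n = (δ/d)² = (2.319 / 0.65)² = 12.73.
Round up to the next whole unit.

n = 13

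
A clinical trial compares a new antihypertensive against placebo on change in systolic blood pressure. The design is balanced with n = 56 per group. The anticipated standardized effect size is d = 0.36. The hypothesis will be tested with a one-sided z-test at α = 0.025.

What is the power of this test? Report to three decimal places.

Power ≈ 0.478

Noncentrality parameter: δ = d·√(n/2) = 0.36 × √(56/2) = 1.9049
One-sided α = 0.025 → critical value z_{0.025} = 1.960.
Power = P(Z > 1.960 − δ) = Φ(-0.055) = 0.4781.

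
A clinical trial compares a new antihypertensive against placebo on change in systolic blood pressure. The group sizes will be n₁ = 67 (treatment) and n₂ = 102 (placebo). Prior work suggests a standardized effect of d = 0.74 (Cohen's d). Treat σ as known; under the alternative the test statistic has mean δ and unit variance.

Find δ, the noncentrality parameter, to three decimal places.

δ = d / √(1/n₁ + 1/n₂) = 0.74 / √(1/67 + 1/102) = 4.7057

δ ≈ 4.706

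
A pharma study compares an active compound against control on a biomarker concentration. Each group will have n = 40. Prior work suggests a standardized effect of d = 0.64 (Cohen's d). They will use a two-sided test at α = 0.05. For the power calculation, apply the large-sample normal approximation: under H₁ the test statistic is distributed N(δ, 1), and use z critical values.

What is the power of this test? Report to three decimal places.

Power ≈ 0.817

Noncentrality parameter: δ = d·√(n/2) = 0.64 × √(40/2) = 2.8622
Critical value for a two-sided test at α = 0.05: z_{α/2} = 1.960.
Power = Φ(δ − 1.960) + Φ(−δ − 1.960) = Φ(0.902) + Φ(-4.822) = 0.8165 + 0.0000 = 0.8165.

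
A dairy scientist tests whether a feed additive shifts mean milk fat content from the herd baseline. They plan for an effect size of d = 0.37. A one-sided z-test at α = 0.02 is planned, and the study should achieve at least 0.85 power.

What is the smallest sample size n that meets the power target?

Set Φ(δ − 2.054) = 0.85; then δ − 2.054 = Φ⁻¹(0.85) = 1.036, giving δ = 3.090.
δ = d·√n ⇒ n = (δ/d)² = (3.090 / 0.37)² = 69.75.
Round up to the next whole unit.

n = 70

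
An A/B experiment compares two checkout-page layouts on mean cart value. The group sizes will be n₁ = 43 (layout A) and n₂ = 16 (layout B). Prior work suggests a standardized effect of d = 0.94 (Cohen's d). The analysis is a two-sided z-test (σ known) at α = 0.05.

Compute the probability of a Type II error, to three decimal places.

Noncentrality parameter: δ = d / √(1/n₁ + 1/n₂) = 0.94 / √(1/43 + 1/16) = 3.2099
Two-sided α = 0.05 → critical value z_{0.025} = 1.960.
Power = Φ(δ − 1.960) + Φ(−δ − 1.960) = Φ(1.250) + Φ(-5.170) = 0.8943 + 0.0000 = 0.8943.
Type II error: β = 1 − power = 1 − 0.8943 = 0.1057.

β ≈ 0.106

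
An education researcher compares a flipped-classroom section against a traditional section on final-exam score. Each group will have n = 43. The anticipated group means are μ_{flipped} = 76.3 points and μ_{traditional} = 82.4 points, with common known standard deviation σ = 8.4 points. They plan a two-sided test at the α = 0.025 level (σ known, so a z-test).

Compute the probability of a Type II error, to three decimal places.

Standardized effect: d = |μ_{flipped} − μ_{traditional}| / σ = |76.3 − 82.4| / 8.4 = 0.7262
Noncentrality parameter: δ = d·√(n/2) = 0.7262 × √(43/2) = 3.3672
Two-sided α = 0.025 → critical value z_{0.0125} = 2.241.
Power = Φ(δ − 2.241) + Φ(−δ − 2.241) = Φ(1.126) + Φ(-5.609) = 0.8699 + 0.0000 = 0.8699.
Type II error: β = 1 − power = 1 − 0.8699 = 0.1301.

β ≈ 0.130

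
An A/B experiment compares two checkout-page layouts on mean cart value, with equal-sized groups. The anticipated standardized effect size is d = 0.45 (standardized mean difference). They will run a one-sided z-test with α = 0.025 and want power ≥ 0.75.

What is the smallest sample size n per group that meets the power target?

n = 69 per group

Set Φ(δ − 1.960) = 0.75; then δ − 1.960 = Φ⁻¹(0.75) = 0.674, giving δ = 2.634.
δ = d·√(n/2) ⇒ n = 2(δ/d)² = 2 × (2.634 / 0.45)² = 68.55.
Round up to the next whole unit.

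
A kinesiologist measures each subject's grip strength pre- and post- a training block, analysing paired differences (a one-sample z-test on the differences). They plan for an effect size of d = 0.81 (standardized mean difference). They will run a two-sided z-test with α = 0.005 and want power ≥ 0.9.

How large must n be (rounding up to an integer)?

n = 26

Set Φ(δ − 2.807) = 0.9; then δ − 2.807 = Φ⁻¹(0.9) = 1.282, giving δ = 4.089.
(The Φ(−δ − z_{α/2}) term is vanishingly small for δ > 0 and is dropped in the standard sample-size formula.)
δ = d·√n ⇒ n = (δ/d)² = (4.089 / 0.81)² = 25.48.
Rounding up, n = 26.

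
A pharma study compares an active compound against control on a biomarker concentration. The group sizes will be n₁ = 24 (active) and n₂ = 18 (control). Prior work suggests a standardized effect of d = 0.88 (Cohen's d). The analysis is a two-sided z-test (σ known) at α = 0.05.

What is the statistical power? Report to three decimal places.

Power ≈ 0.806

Noncentrality parameter: δ = d / √(1/n₁ + 1/n₂) = 0.88 / √(1/24 + 1/18) = 2.8223
Two-sided α = 0.05 → critical value z_{0.025} = 1.960.
Power = Φ(δ − 1.960) + Φ(−δ − 1.960) = Φ(0.862) + Φ(-4.782) = 0.8057 + 0.0000 = 0.8057.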